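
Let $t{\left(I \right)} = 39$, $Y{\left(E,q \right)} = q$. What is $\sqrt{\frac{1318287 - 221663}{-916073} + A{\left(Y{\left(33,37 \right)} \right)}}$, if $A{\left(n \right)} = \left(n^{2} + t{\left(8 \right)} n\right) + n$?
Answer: $\frac{\sqrt{2389846985408769}}{916073} \approx 53.365$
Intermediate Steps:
$A{\left(n \right)} = n^{2} + 40 n$ ($A{\left(n \right)} = \left(n^{2} + 39 n\right) + n = n^{2} + 40 n$)
$\sqrt{\frac{1318287 - 221663}{-916073} + A{\left(Y{\left(33,37 \right)} \right)}} = \sqrt{\frac{1318287 - 221663}{-916073} + 37 \left(40 + 37\right)} = \sqrt{1096624 \left(- \frac{1}{916073}\right) + 37 \cdot 77} = \sqrt{- \frac{1096624}{916073} + 2849} = \sqrt{\frac{2608795353}{916073}} = \frac{\sqrt{2389846985408769}}{916073}$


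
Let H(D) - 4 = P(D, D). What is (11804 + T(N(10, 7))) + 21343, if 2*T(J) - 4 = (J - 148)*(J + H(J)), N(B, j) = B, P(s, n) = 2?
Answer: 32045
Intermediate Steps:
H(D) = 6 (H(D) = 4 + 2 = 6)
T(J) = 2 + (-148 + J)*(6 + J)/2 (T(J) = 2 + ((J - 148)*(J + 6))/2 = 2 + ((-148 + J)*(6 + J))/2 = 2 + (-148 + J)*(6 + J)/2)
(11804 + T(N(10, 7))) + 21343 = (11804 + (-442 + (1/2)*10**2 - 71*10)) + 21343 = (11804 + (-442 + (1/2)*100 - 710)) + 21343 = (11804 + (-442 + 50 - 710)) + 21343 = (11804 - 1102) + 21343 = 10702 + 21343 = 32045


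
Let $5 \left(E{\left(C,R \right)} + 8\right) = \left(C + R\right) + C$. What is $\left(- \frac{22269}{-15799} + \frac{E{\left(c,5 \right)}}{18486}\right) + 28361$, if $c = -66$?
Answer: $\frac{41417668512007}{1460301570} \approx 28362.0$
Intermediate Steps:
$E{\left(C,R \right)} = -8 + \frac{R}{5} + \frac{2 C}{5}$ ($E{\left(C,R \right)} = -8 + \frac{\left(C + R\right) + C}{5} = -8 + \frac{R + 2 C}{5} = -8 + \left(\frac{R}{5} + \frac{2 C}{5}\right) = -8 + \frac{R}{5} + \frac{2 C}{5}$)
$\left(- \frac{22269}{-15799} + \frac{E{\left(c,5 \right)}}{18486}\right) + 28361 = \left(- \frac{22269}{-15799} + \frac{-8 + \frac{1}{5} \cdot 5 + \frac{2}{5} \left(-66\right)}{18486}\right) + 28361 = \left(\left(-22269\right) \left(- \frac{1}{15799}\right) + \left(-8 + 1 - \frac{132}{5}\right) \frac{1}{18486}\right) + 28361 = \left(\frac{22269}{15799} - \frac{167}{92430}\right) + 28361 = \frac{2055685237}{1460301570} + 28361 = \frac{41417668512007}{1460301570}$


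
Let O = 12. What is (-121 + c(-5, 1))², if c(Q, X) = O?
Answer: 11881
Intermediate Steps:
c(Q, X) = 12
(-121 + c(-5, 1))² = (-121 + 12)² = (-109)² = 11881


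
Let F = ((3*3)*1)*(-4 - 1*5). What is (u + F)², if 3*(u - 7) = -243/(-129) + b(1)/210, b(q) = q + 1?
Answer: 987602663524/183467025 ≈ 5383.0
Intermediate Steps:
b(q) = 1 + q
u = 103363/13545 (u = 7 + (-243/(-129) + (1 + 1)/210)/3 = 7 + (-243*(-1/129) + 2*(1/210))/3 = 7 + (81/43 + 1/105)/3 = 7 + (⅓)*(8548/4515) = 7 + 8548/13545 = 103363/13545 ≈ 7.6311)
F = -81 (F = (9*1)*(-4 - 5) = 9*(-9) = -81)
(u + F)² = (103363/13545 - 81)² = (-993782/13545)² = 987602663524/183467025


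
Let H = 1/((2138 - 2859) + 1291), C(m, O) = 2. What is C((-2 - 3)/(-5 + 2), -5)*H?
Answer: 1/285 ≈ 0.0035088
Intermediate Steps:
H = 1/570 (H = 1/(-721 + 1291) = 1/570 ≈ 0.0017544)
C((-2 - 3)/(-5 + 2), -5)*H = 2*(1/570) = 1/285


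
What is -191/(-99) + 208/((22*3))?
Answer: 503/99 ≈ 5.0808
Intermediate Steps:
-191/(-99) + 208/((22*3)) = -191*(-1/99) + 208/66 = 191/99 + 208*(1/66) = 191/99 + 104/33 = 503/99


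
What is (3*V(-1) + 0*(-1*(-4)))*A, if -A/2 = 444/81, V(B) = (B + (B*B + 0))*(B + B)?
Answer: 0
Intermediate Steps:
V(B) = 2*B*(B + B**2) (V(B) = (B + (B**2 + 0))*(2*B) = (B + B**2)*(2*B) = 2*B*(B + B**2))
A = -296/27 (A = -888/81 = -2*148/27 = -296/27 ≈ -10.963)
(3*V(-1) + 0*(-1*(-4)))*A = (3*(2*(-1)**2*(1 - 1)) + 0*(-1*(-4)))*(-296/27) = (3*(2*1*0) + 0*4)*(-296/27) = (3*0 + 0)*(-296/27) = (0 + 0)*(-296/27) = 0*(-296/27) = 0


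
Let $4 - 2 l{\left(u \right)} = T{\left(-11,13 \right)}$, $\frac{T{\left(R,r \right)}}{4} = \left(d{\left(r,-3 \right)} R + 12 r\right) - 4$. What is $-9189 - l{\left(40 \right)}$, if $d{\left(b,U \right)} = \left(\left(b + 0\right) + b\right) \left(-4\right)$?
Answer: $-6599$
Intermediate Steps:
$d{\left(b,U \right)} = - 8 b$ ($d{\left(b,U \right)} = \left(b + b\right) \left(-4\right) = 2 b \left(-4\right) = - 8 b$)
$T{\left(R,r \right)} = -16 + 48 r - 32 R r$ ($T{\left(R,r \right)} = 4 \left(\left(- 8 r R + 12 r\right) - 4\right) = 4 \left(\left(- 8 R r + 12 r\right) - 4\right) = 4 \left(\left(12 r - 8 R r\right) - 4\right) = 4 \left(-4 + 12 r - 8 R r\right) = -16 + 48 r - 32 R r$)
$l{\left(u \right)} = -2590$ ($l{\left(u \right)} = 2 - \frac{-16 + 48 \cdot 13 - \left(-352\right) 13}{2} = 2 - \frac{-16 + 624 + 4576}{2} = 2 - 2592 = -2590$)
$-9189 - l{\left(40 \right)} = -9189 - -2590 = -9189 + 2590 = -6599$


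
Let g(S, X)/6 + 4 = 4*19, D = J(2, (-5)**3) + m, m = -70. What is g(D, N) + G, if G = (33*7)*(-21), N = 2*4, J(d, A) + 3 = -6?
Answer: -4419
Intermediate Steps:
J(d, A) = -9 (J(d, A) = -3 - 6 = -9)
N = 8
G = -4851 (G = 231*(-21) = -4851)
D = -79 (D = -9 - 70 = -79)
g(S, X) = 432 (g(S, X) = -24 + 6*(4*19) = -24 + 6*76 = -24 + 456 = 432)
g(D, N) + G = 432 - 4851 = -4419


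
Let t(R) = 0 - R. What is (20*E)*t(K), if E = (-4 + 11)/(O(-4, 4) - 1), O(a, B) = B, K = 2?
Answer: -280/3 ≈ -93.333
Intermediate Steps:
t(R) = -R
E = 7/3 (E = (-4 + 11)/(4 - 1) = 7/3 ≈ 2.3333)
(20*E)*t(K) = (20*(7/3))*(-1*2) = (140/3)*(-2) = -280/3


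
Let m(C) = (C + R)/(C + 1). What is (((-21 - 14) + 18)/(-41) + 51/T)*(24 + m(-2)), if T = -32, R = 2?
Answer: -4641/164 ≈ -28.299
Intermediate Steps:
m(C) = (2 + C)/(1 + C) (m(C) = (C + 2)/(C + 1) = (2 + C)/(1 + C))
(((-21 - 14) + 18)/(-41) + 51/T)*(24 + m(-2)) = (((-21 - 14) + 18)/(-41) + 51/(-32))*(24 + (2 - 2)/(1 - 2)) = ((-35 + 18)*(-1/41) + 51*(-1/32))*(24 + 0/(-1)) = (-17*(-1/41) - 51/32)*(24 - 1*0) = (17/41 - 51/32)*(24 + 0) = -1547/1312*24 = -4641/164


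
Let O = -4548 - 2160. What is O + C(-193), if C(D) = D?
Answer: -6901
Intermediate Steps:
O = -6708
O + C(-193) = -6708 - 193 = -6901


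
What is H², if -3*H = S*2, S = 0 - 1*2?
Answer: 16/9 ≈ 1.7778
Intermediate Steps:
S = -2 (S = 0 - 2 = -2)
H = 4/3 (H = -(-2)*2/3 = -⅓*(-4) = 4/3 ≈ 1.3333)
H² = (4/3)² = 16/9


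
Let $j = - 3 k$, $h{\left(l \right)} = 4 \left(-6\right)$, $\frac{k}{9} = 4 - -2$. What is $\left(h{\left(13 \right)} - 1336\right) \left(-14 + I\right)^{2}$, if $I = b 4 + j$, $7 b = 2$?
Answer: $- \frac{2037519360}{49} \approx -4.1582 \cdot 10^{7}$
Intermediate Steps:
$k = 54$ ($k = 9 \left(4 - -2\right) = 9 \left(4 + 2\right) = 9 \cdot 6 = 54$)
$b = \frac{2}{7}$ ($b = \frac{1}{7} \cdot 2 = \frac{2}{7} \approx 0.28571$)
$h{\left(l \right)} = -24$
$j = -162$ ($j = \left(-3\right) 54 = -162$)
$I = - \frac{1126}{7}$ ($I = \frac{2}{7} \cdot 4 - 162 = \frac{8}{7} - 162 = - \frac{1126}{7} \approx -160.86$)
$\left(h{\left(13 \right)} - 1336\right) \left(-14 + I\right)^{2} = \left(-24 - 1336\right) \left(-14 - \frac{1126}{7}\right)^{2} = - 1360 \left(- \frac{1224}{7}\right)^{2} = \left(-1360\right) \frac{1498176}{49} = - \frac{2037519360}{49}$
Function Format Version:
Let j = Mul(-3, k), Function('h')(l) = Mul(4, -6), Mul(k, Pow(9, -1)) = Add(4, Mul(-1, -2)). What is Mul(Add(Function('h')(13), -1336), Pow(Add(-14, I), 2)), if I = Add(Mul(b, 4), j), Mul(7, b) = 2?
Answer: Rational(-2037519360, 49) ≈ -4.1582e+7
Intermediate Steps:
k = 54 (k = Mul(9, Add(4, Mul(-1, -2))) = Mul(9, Add(4, 2)) = Mul(9, 6) = 54)
b = Rational(2, 7) (b = Mul(Rational(1, 7), 2) = Rational(2, 7) ≈ 0.28571)
Function('h')(l) = -24
j = -162 (j = Mul(-3, 54) = -162)
I = Rational(-1126, 7) (I = Add(Mul(Rational(2, 7), 4), -162) = Add(Rational(8, 7), -162) = Rational(-1126, 7) ≈ -160.86)
Mul(Add(Function('h')(13), -1336), Pow(Add(-14, I), 2)) = Mul(Add(-24, -1336), Pow(Add(-14, Rational(-1126, 7)), 2)) = Mul(-1360, Pow(Rational(-1224, 7), 2)) = Mul(-1360, Rational(1498176, 49)) = Rational(-2037519360, 49)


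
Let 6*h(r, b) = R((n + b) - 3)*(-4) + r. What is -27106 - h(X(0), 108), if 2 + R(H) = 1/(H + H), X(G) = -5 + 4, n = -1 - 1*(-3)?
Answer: -5800933/214 ≈ -27107.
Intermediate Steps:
n = 2 (n = -1 + 3 = 2)
X(G) = -1
R(H) = -2 + 1/(2*H) (R(H) = -2 + 1/(H + H) = -2 + 1/(2*H))
h(r, b) = 4/3 - 1/(3*(-1 + b)) + r/6 (h(r, b) = ((-2 + 1/(2*((2 + b) - 3)))*(-4) + r)/6 = ((-2 + 1/(2*(-1 + b)))*(-4) + r)/6 = ((8 - 2/(-1 + b)) + r)/6 = (8 + r - 2/(-1 + b))/6 = 4/3 - 1/(3*(-1 + b)) + r/6)
-27106 - h(X(0), 108) = -27106 - (-10 + 8*108 - (-1 + 108))/(6*(-1 + 108)) = -27106 - (-10 + 864 - 1*107)/(6*107) = -27106 - (-10 + 864 - 107)/(6*107) = -27106 - 747/(6*107) = -27106 - 1*249/214 = -27106 - 249/214 = -5800933/214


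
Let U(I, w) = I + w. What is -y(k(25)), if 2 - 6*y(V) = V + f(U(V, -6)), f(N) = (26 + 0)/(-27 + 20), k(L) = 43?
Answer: 87/14 ≈ 6.2143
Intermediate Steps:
f(N) = -26/7 (f(N) = 26/(-7) = 26*(-⅐) = -26/7)
y(V) = 20/21 - V/6 (y(V) = ⅓ - (V - 26/7)/6 = ⅓ - (-26/7 + V)/6 = ⅓ + (13/21 - V/6) = 20/21 - V/6)
-y(k(25)) = -(20/21 - ⅙*43) = -(20/21 - 43/6) = -1*(-87/14) = 87/14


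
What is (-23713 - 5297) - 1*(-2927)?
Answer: -26083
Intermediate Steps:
(-23713 - 5297) - 1*(-2927) = -29010 + 2927 = -26083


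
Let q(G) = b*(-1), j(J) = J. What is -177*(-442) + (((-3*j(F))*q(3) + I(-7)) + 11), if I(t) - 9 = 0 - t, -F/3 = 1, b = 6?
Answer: 78207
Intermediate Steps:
F = -3 (F = -3*1 = -3)
I(t) = 9 - t (I(t) = 9 + (0 - t) = 9 - t)
q(G) = -6 (q(G) = 6*(-1) = -6)
-177*(-442) + (((-3*j(F))*q(3) + I(-7)) + 11) = -177*(-442) + ((-3*(-3)*(-6) + (9 - 1*(-7))) + 11) = 78234 + ((9*(-6) + (9 + 7)) + 11) = 78234 + ((-54 + 16) + 11) = 78234 + (-38 + 11) = 78234 - 27 = 78207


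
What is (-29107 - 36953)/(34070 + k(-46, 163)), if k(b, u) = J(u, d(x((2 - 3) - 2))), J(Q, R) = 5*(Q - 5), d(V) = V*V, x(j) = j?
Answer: -1101/581 ≈ -1.8950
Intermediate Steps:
d(V) = V²
J(Q, R) = -25 + 5*Q (J(Q, R) = 5*(-5 + Q) = -25 + 5*Q)
k(b, u) = -25 + 5*u
(-29107 - 36953)/(34070 + k(-46, 163)) = (-29107 - 36953)/(34070 + (-25 + 5*163)) = -66060/(34070 + (-25 + 815)) = -66060/(34070 + 790) = -66060/34860 = -66060*1/34860 = -1101/581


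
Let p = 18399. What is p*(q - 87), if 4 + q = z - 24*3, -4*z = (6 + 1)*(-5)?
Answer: -11352183/4 ≈ -2.8380e+6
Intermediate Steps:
z = 35/4 (z = -(6 + 1)*(-5)/4 = -7*(-5)/4 = -¼*(-35) = 35/4 ≈ 8.7500)
q = -269/4 (q = -4 + (35/4 - 24*3) = -4 + (35/4 - 1*72) = -4 + (35/4 - 72) = -4 - 253/4 = -269/4 ≈ -67.250)
p*(q - 87) = 18399*(-269/4 - 87) = 18399*(-617/4) = -11352183/4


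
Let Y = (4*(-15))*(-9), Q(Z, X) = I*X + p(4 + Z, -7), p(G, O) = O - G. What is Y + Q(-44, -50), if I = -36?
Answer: 2373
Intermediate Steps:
Q(Z, X) = -11 - Z - 36*X (Q(Z, X) = -36*X + (-7 - (4 + Z)) = -36*X + (-7 + (-4 - Z)) = -36*X + (-11 - Z) = -11 - Z - 36*X)
Y = 540 (Y = -60*(-9) = 540)
Y + Q(-44, -50) = 540 + (-11 - 1*(-44) - 36*(-50)) = 540 + (-11 + 44 + 1800) = 540 + 1833 = 2373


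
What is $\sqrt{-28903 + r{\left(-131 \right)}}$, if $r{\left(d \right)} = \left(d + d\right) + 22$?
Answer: $i \sqrt{29143} \approx 170.71 i$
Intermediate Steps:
$r{\left(d \right)} = 22 + 2 d$ ($r{\left(d \right)} = 2 d + 22 = 22 + 2 d$)
$\sqrt{-28903 + r{\left(-131 \right)}} = \sqrt{-28903 + \left(22 + 2 \left(-131\right)\right)} = \sqrt{-28903 + \left(22 - 262\right)} = \sqrt{-28903 - 240} = \sqrt{-29143} = i \sqrt{29143}$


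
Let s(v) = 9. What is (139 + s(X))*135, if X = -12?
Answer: 19980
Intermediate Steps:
(139 + s(X))*135 = (139 + 9)*135 = 148*135 = 19980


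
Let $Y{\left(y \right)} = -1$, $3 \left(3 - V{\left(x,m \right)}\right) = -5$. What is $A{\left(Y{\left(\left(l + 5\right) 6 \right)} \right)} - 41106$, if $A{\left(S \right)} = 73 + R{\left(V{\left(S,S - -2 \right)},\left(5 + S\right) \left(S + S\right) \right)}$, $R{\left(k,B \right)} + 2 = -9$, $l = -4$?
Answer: $-41044$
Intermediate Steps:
$V{\left(x,m \right)} = \frac{14}{3}$ ($V{\left(x,m \right)} = 3 - - \frac{5}{3} = 3 + \frac{5}{3} = \frac{14}{3}$)
$R{\left(k,B \right)} = -11$ ($R{\left(k,B \right)} = -2 - 9 = -11$)
$A{\left(S \right)} = 62$ ($A{\left(S \right)} = 73 - 11 = 62$)
$A{\left(Y{\left(\left(l + 5\right) 6 \right)} \right)} - 41106 = 62 - 41106 = -41044$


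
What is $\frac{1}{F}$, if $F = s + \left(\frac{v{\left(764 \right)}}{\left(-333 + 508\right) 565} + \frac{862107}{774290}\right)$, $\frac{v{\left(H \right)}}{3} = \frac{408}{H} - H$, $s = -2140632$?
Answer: $- \frac{2924512687250}{6260302254278760153} \approx -4.6715 \cdot 10^{-7}$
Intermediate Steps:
$v{\left(H \right)} = - 3 H + \frac{1224}{H}$ ($v{\left(H \right)} = 3 \left(\frac{408}{H} - H\right) = 3 \left(- H + \frac{408}{H}\right) = - 3 H + \frac{1224}{H}$)
$F = - \frac{6260302254278760153}{2924512687250}$ ($F = -2140632 + \left(\frac{\left(-3\right) 764 + \frac{1224}{764}}{\left(-333 + 508\right) 565} + \frac{862107}{774290}\right) = -2140632 + \left(\frac{-2292 + 1224 \cdot \frac{1}{764}}{175 \cdot 565} + 862107 \cdot \frac{1}{774290}\right) = -2140632 + \left(\frac{-2292 + \frac{306}{191}}{98875} + \frac{862107}{774290}\right) = -2140632 + \left(\left(- \frac{437466}{191}\right) \frac{1}{98875} + \frac{862107}{774290}\right) = -2140632 + \left(- \frac{437466}{18885125} + \frac{862107}{774290}\right) = -2140632 + \frac{3188454581847}{2924512687250} = - \frac{6260302254278760153}{2924512687250} \approx -2.1406 \cdot 10^{6}$)
$\frac{1}{F} = \frac{1}{- \frac{6260302254278760153}{2924512687250}} = - \frac{2924512687250}{6260302254278760153}$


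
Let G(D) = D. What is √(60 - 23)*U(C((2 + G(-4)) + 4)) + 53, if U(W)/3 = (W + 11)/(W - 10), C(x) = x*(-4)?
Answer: 53 - √37/2 ≈ 49.959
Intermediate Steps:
C(x) = -4*x
U(W) = 3*(11 + W)/(-10 + W) (U(W) = 3*((W + 11)/(W - 10)) = 3*((11 + W)/(-10 + W)) = 3*(11 + W)/(-10 + W))
√(60 - 23)*U(C((2 + G(-4)) + 4)) + 53 = √(60 - 23)*(3*(11 - 4*((2 - 4) + 4))/(-10 - 4*((2 - 4) + 4))) + 53 = √37*(3*(11 - 4*(-2 + 4))/(-10 - 4*(-2 + 4))) + 53 = √37*(3*(11 - 4*2)/(-10 - 4*2)) + 53 = √37*(3*(11 - 8)/(-10 - 8)) + 53 = √37*(3*3/(-18)) + 53 = √37*(3*(-1/18)*3) + 53 = √37*(-½) + 53 = -√37/2 + 53 = 53 - √37/2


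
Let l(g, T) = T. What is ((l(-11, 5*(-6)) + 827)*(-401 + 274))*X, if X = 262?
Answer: -26519378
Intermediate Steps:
((l(-11, 5*(-6)) + 827)*(-401 + 274))*X = ((5*(-6) + 827)*(-401 + 274))*262 = ((-30 + 827)*(-127))*262 = (797*(-127))*262 = -101219*262 = -26519378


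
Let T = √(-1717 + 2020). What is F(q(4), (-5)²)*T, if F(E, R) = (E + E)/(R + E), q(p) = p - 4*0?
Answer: 8*√303/29 ≈ 4.8019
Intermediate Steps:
T = √303 ≈ 17.407
q(p) = p (q(p) = p + 0 = p)
F(E, R) = 2*E/(E + R) (F(E, R) = (2*E)/(E + R) = 2*E/(E + R))
F(q(4), (-5)²)*T = (2*4/(4 + (-5)²))*√303 = (2*4/(4 + 25))*√303 = (2*4/29)*√303 = (2*4*(1/29))*√303 = 8*√303/29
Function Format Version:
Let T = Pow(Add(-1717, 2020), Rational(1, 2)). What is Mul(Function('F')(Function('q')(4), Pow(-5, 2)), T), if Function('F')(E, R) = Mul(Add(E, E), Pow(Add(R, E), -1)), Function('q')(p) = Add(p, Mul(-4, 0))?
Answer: Mul(Rational(8, 29), Pow(303, Rational(1, 2))) ≈ 4.8019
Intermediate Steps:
T = Pow(303, Rational(1, 2)) ≈ 17.407
Function('q')(p) = p (Function('q')(p) = Add(p, 0) = p)
Function('F')(E, R) = Mul(2, E, Pow(Add(E, R), -1)) (Function('F')(E, R) = Mul(Mul(2, E), Pow(Add(E, R), -1)) = Mul(2, E, Pow(Add(E, R), -1)))
Mul(Function('F')(Function('q')(4), Pow(-5, 2)), T) = Mul(Mul(2, 4, Pow(Add(4, Pow(-5, 2)), -1)), Pow(303, Rational(1, 2))) = Mul(Mul(2, 4, Pow(Add(4, 25), -1)), Pow(303, Rational(1, 2))) = Mul(Mul(2, 4, Pow(29, -1)), Pow(303, Rational(1, 2))) = Mul(Mul(2, 4, Rational(1, 29)), Pow(303, Rational(1, 2))) = Mul(Rational(8, 29), Pow(303, Rational(1, 2)))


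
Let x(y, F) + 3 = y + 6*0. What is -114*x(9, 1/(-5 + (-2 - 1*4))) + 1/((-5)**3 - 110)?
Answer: -160741/235 ≈ -684.00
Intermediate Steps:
x(y, F) = -3 + y (x(y, F) = -3 + (y + 6*0) = -3 + (y + 0) = -3 + y)
-114*x(9, 1/(-5 + (-2 - 1*4))) + 1/((-5)**3 - 110) = -114*(-3 + 9) + 1/((-5)**3 - 110) = -114*6 + 1/(-125 - 110) = -684 + 1/(-235) = -684 - 1/235 = -160741/235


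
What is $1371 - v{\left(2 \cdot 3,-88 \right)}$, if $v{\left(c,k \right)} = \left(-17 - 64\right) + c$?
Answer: $1446$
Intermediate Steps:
$v{\left(c,k \right)} = -81 + c$
$1371 - v{\left(2 \cdot 3,-88 \right)} = 1371 - \left(-81 + 2 \cdot 3\right) = 1371 - \left(-81 + 6\right) = 1371 - -75 = 1371 + 75 = 1446$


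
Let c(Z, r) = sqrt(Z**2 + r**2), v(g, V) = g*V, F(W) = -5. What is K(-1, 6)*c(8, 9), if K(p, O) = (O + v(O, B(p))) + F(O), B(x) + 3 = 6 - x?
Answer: 25*sqrt(145) ≈ 301.04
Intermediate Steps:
B(x) = 3 - x (B(x) = -3 + (6 - x) = 3 - x)
v(g, V) = V*g
K(p, O) = -5 + O + O*(3 - p) (K(p, O) = (O + (3 - p)*O) - 5 = (O + O*(3 - p)) - 5 = -5 + O + O*(3 - p))
K(-1, 6)*c(8, 9) = (-5 + 6 - 1*6*(-3 - 1))*sqrt(8**2 + 9**2) = (-5 + 6 - 1*6*(-4))*sqrt(64 + 81) = (-5 + 6 + 24)*sqrt(145) = 25*sqrt(145)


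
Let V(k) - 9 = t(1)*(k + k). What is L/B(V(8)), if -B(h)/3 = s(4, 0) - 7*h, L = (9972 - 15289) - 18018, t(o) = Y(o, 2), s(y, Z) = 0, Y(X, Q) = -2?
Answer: 23335/483 ≈ 48.313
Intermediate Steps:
t(o) = -2
V(k) = 9 - 4*k (V(k) = 9 - 2*(k + k) = 9 - 4*k)
L = -23335 (L = -5317 - 18018 = -23335)
B(h) = 21*h (B(h) = -3*(0 - 7*h) = -(-21)*h = 21*h)
L/B(V(8)) = -23335*1/(21*(9 - 4*8)) = -23335*1/(21*(9 - 32)) = -23335/(21*(-23)) = -23335/(-483) = -23335*(-1/483) = 23335/483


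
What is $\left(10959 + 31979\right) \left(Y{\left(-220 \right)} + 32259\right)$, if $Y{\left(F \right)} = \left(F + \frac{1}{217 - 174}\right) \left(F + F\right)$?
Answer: $\frac{238267126986}{43} \approx 5.5411 \cdot 10^{9}$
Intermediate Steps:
$Y{\left(F \right)} = 2 F \left(\frac{1}{43} + F\right)$ ($Y{\left(F \right)} = \left(F + \frac{1}{43}\right) 2 F = \left(\frac{1}{43} + F\right) 2 F = 2 F \left(\frac{1}{43} + F\right)$)
$\left(10959 + 31979\right) \left(Y{\left(-220 \right)} + 32259\right) = \left(10959 + 31979\right) \left(\frac{2}{43} \left(-220\right) \left(1 + 43 \left(-220\right)\right) + 32259\right) = 42938 \left(\frac{2}{43} \left(-220\right) \left(1 - 9460\right) + 32259\right) = 42938 \left(\frac{2}{43} \left(-220\right) \left(-9459\right) + 32259\right) = 42938 \left(\frac{4161960}{43} + 32259\right) = 42938 \cdot \frac{5549097}{43} = \frac{238267126986}{43}$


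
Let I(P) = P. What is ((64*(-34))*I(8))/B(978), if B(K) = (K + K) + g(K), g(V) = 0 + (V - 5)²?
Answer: -1024/55805 ≈ -0.018350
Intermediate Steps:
g(V) = (-5 + V)² (g(V) = 0 + (-5 + V)² = (-5 + V)²)
B(K) = (-5 + K)² + 2*K (B(K) = (K + K) + (-5 + K)² = 2*K + (-5 + K)² = (-5 + K)² + 2*K)
((64*(-34))*I(8))/B(978) = ((64*(-34))*8)/((-5 + 978)² + 2*978) = (-2176*8)/(973² + 1956) = -17408/(946729 + 1956) = -17408/948685 = -17408*1/948685 = -1024/55805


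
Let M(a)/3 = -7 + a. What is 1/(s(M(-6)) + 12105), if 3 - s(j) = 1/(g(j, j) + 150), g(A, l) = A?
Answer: 111/1343987 ≈ 8.2590e-5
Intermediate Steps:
M(a) = -21 + 3*a (M(a) = 3*(-7 + a) = -21 + 3*a)
s(j) = 3 - 1/(150 + j) (s(j) = 3 - 1/(j + 150) = 3 - 1/(150 + j))
1/(s(M(-6)) + 12105) = 1/((449 + 3*(-21 + 3*(-6)))/(150 + (-21 + 3*(-6))) + 12105) = 1/((449 + 3*(-21 - 18))/(150 + (-21 - 18)) + 12105) = 1/((449 + 3*(-39))/(150 - 39) + 12105) = 1/((449 - 117)/111 + 12105) = 1/((1/111)*332 + 12105) = 1/(332/111 + 12105) = 1/(1343987/111) = 111/1343987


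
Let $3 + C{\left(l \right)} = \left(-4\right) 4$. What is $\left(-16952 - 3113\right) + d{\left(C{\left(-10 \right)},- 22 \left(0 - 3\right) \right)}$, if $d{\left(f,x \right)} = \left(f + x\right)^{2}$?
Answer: $-17856$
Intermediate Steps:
$C{\left(l \right)} = -19$ ($C{\left(l \right)} = -3 - 16 = -19$)
$\left(-16952 - 3113\right) + d{\left(C{\left(-10 \right)},- 22 \left(0 - 3\right) \right)} = \left(-16952 - 3113\right) + \left(-19 - 22 \left(0 - 3\right)\right)^{2} = -20065 + \left(-19 - 22 \left(0 - 3\right)\right)^{2} = -20065 + \left(-19 - -66\right)^{2} = -20065 + \left(-19 + 66\right)^{2} = -20065 + 47^{2} = -20065 + 2209 = -17856$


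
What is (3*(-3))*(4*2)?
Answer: -72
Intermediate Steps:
(3*(-3))*(4*2) = -9*8 = -72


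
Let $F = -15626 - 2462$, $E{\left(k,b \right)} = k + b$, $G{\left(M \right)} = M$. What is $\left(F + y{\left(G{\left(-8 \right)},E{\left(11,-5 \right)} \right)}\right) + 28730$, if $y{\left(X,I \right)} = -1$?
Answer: $10641$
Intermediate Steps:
$E{\left(k,b \right)} = b + k$
$F = -18088$ ($F = -15626 - 2462 = -18088$)
$\left(F + y{\left(G{\left(-8 \right)},E{\left(11,-5 \right)} \right)}\right) + 28730 = \left(-18088 - 1\right) + 28730 = -18089 + 28730 = 10641$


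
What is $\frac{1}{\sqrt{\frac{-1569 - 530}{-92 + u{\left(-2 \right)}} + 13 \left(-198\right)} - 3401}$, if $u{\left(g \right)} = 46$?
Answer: $- \frac{156446}{532189151} - \frac{i \sqrt{5350030}}{532189151} \approx -0.00029397 - 4.3462 \cdot 10^{-6} i$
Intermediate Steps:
$\frac{1}{\sqrt{\frac{-1569 - 530}{-92 + u{\left(-2 \right)}} + 13 \left(-198\right)} - 3401} = \frac{1}{\sqrt{\frac{-1569 - 530}{-92 + 46} + 13 \left(-198\right)} - 3401} = \frac{1}{\sqrt{- \frac{2099}{-46} - 2574} - 3401} = \frac{1}{\sqrt{\left(-2099\right) \left(- \frac{1}{46}\right) - 2574} - 3401} = \frac{1}{\sqrt{\frac{2099}{46} - 2574} - 3401} = \frac{1}{\sqrt{- \frac{116305}{46}} - 3401} = \frac{1}{\frac{i \sqrt{5350030}}{46} - 3401} = \frac{1}{-3401 + \frac{i \sqrt{5350030}}{46}}$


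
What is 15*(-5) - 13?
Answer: -88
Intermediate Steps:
15*(-5) - 13 = -75 - 13 = -88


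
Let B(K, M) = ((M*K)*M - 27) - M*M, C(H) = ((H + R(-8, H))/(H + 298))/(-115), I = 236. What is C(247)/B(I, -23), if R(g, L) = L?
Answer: -247/3894875200 ≈ -6.3417e-8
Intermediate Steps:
C(H) = -2*H/(115*(298 + H)) (C(H) = ((H + H)/(H + 298))/(-115) = ((2*H)/(298 + H))*(-1/115) = (2*H/(298 + H))*(-1/115) = -2*H/(115*(298 + H)))
B(K, M) = -27 - M² + K*M² (B(K, M) = ((K*M)*M - 27) - M² = (K*M² - 27) - M² = (-27 + K*M²) - M² = -27 - M² + K*M²)
C(247)/B(I, -23) = (-2*247/(34270 + 115*247))/(-27 - 1*(-23)² + 236*(-23)²) = (-2*247/(34270 + 28405))/(-27 - 1*529 + 236*529) = (-2*247/62675)/(-27 - 529 + 124844) = -2*247*1/62675/124288 = -494/62675*1/124288 = -247/3894875200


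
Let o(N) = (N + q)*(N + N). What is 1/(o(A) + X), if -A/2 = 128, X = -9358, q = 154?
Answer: 1/42866 ≈ 2.3329e-5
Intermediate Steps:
A = -256 (A = -2*128 = -256)
o(N) = 2*N*(154 + N) (o(N) = (N + 154)*(N + N) = (154 + N)*(2*N) = 2*N*(154 + N))
1/(o(A) + X) = 1/(2*(-256)*(154 - 256) - 9358) = 1/(2*(-256)*(-102) - 9358) = 1/(52224 - 9358) = 1/42866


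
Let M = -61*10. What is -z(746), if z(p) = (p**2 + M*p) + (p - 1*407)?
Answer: -101795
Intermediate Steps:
M = -610
z(p) = -407 + p**2 - 609*p (z(p) = (p**2 - 610*p) + (p - 1*407) = (p**2 - 610*p) + (p - 407) = (p**2 - 610*p) + (-407 + p) = -407 + p**2 - 609*p)
-z(746) = -(-407 + 746**2 - 609*746) = -(-407 + 556516 - 454314) = -1*101795 = -101795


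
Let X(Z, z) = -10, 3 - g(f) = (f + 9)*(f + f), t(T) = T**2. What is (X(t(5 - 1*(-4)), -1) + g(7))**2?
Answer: 53361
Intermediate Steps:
g(f) = 3 - 2*f*(9 + f) (g(f) = 3 - (f + 9)*(f + f) = 3 - (9 + f)*2*f = 3 - 2*f*(9 + f))
(X(t(5 - 1*(-4)), -1) + g(7))**2 = (-10 + (3 - 18*7 - 2*7**2))**2 = (-10 + (3 - 126 - 2*49))**2 = (-10 + (3 - 126 - 98))**2 = (-10 - 221)**2 = (-231)**2 = 53361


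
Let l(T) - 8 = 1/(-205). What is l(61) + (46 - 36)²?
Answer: 22139/205 ≈ 108.00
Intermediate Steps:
l(T) = 1639/205 (l(T) = 8 + 1/(-205) = 8 - 1/205 = 1639/205)
l(61) + (46 - 36)² = 1639/205 + (46 - 36)² = 1639/205 + 10² = 1639/205 + 100 = 22139/205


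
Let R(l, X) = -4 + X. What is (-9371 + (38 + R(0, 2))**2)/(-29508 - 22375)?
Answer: 8075/51883 ≈ 0.15564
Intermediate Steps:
(-9371 + (38 + R(0, 2))**2)/(-29508 - 22375) = (-9371 + (38 + (-4 + 2))**2)/(-29508 - 22375) = (-9371 + (38 - 2)**2)/(-51883) = (-9371 + 36**2)*(-1/51883) = (-9371 + 1296)*(-1/51883) = -8075*(-1/51883) = 8075/51883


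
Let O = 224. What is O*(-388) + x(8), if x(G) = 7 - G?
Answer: -86913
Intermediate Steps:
O*(-388) + x(8) = 224*(-388) + (7 - 1*8) = -86912 + (7 - 8) = -86912 - 1 = -86913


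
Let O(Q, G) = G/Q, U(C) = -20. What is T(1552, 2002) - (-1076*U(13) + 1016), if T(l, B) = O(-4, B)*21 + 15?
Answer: -66063/2 ≈ -33032.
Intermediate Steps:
T(l, B) = 15 - 21*B/4 (T(l, B) = (B/(-4))*21 + 15 = (B*(-1/4))*21 + 15 = -B/4*21 + 15 = -21*B/4 + 15 = 15 - 21*B/4)
T(1552, 2002) - (-1076*U(13) + 1016) = (15 - 21/4*2002) - (-1076*(-20) + 1016) = (15 - 21021/2) - (21520 + 1016) = -20991/2 - 1*22536 = -20991/2 - 22536 = -66063/2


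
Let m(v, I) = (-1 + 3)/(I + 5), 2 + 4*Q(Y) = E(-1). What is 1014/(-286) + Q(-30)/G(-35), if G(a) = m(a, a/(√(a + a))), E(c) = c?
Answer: -477/88 - 3*I*√70/16 ≈ -5.4205 - 1.5687*I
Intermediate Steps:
Q(Y) = -¾ (Q(Y) = -½ + (¼)*(-1) = -½ - ¼ = -¾)
m(v, I) = 2/(5 + I)
G(a) = 2/(5 + √2*√a/2) (G(a) = 2/(5 + a/(√(a + a))) = 2/(5 + a/(√(2*a))) = 2/(5 + a/((√2*√a))) = 2/(5 + a*(√2/(2*√a))) = 2/(5 + √2*√a/2))
1014/(-286) + Q(-30)/G(-35) = 1014/(-286) - (15/8 + 3*I*√70/16) = 1014*(-1/286) - (15/8 + 3*I*√70/16) = -39/11 - (15/8 + 3*I*√70/16) = -39/11 - 3*(5/2 + I*√70/4)/4 = -39/11 + (-15/8 - 3*I*√70/16) = -477/88 - 3*I*√70/16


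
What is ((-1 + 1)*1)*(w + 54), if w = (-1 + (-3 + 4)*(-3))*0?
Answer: 0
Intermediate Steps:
w = 0 (w = (-1 + 1*(-3))*0 = (-1 - 3)*0 = -4*0 = 0)
((-1 + 1)*1)*(w + 54) = ((-1 + 1)*1)*(0 + 54) = (0*1)*54 = 0*54 = 0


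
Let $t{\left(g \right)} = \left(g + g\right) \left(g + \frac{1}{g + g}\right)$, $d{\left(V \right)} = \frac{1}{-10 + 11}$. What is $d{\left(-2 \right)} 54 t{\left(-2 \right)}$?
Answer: $486$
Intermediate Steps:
$d{\left(V \right)} = 1$ ($d{\left(V \right)} = 1^{-1} = 1$)
$t{\left(g \right)} = 2 g \left(g + \frac{1}{2 g}\right)$
$d{\left(-2 \right)} 54 t{\left(-2 \right)} = 1 \cdot 54 \left(1 + 2 \left(-2\right)^{2}\right) = 54 \left(1 + 2 \cdot 4\right) = 54 \left(1 + 8\right) = 54 \cdot 9 = 486$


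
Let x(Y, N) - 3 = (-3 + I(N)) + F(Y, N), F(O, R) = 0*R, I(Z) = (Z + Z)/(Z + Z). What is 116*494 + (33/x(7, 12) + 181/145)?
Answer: 8314046/145 ≈ 57338.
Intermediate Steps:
I(Z) = 1 (I(Z) = (2*Z)/((2*Z)) = (2*Z)*(1/(2*Z)) = 1)
F(O, R) = 0
x(Y, N) = 1 (x(Y, N) = 3 + ((-3 + 1) + 0) = 3 + (-2 + 0) = 3 - 2 = 1)
116*494 + (33/x(7, 12) + 181/145) = 116*494 + (33/1 + 181/145) = 57304 + (33*1 + 181*(1/145)) = 57304 + (33 + 181/145) = 57304 + 4966/145 = 8314046/145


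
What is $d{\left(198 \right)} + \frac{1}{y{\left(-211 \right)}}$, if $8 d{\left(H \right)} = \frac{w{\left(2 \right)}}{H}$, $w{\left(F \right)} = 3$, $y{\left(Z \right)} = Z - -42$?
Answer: $- \frac{359}{89232} \approx -0.0040232$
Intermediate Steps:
$y{\left(Z \right)} = 42 + Z$ ($y{\left(Z \right)} = Z + 42 = 42 + Z$)
$d{\left(H \right)} = \frac{3}{8 H}$ ($d{\left(H \right)} = \frac{3 \frac{1}{H}}{8} = \frac{3}{8 H}$)
$d{\left(198 \right)} + \frac{1}{y{\left(-211 \right)}} = \frac{3}{8 \cdot 198} + \frac{1}{42 - 211} = \frac{3}{8} \cdot \frac{1}{198} + \frac{1}{-169} = \frac{1}{528} - \frac{1}{169} = - \frac{359}{89232}$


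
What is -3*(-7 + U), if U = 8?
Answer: -3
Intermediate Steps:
-3*(-7 + U) = -3*(-7 + 8) = -3*1 = -3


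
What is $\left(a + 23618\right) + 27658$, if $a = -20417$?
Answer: $30859$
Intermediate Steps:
$\left(a + 23618\right) + 27658 = \left(-20417 + 23618\right) + 27658 = 3201 + 27658 = 30859$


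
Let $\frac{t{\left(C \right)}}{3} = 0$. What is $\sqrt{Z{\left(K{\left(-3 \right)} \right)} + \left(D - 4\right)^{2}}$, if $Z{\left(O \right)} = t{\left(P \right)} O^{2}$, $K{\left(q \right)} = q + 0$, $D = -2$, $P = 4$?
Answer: $6$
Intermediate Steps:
$t{\left(C \right)} = 0$ ($t{\left(C \right)} = 3 \cdot 0 = 0$)
$K{\left(q \right)} = q$
$Z{\left(O \right)} = 0$ ($Z{\left(O \right)} = 0 O^{2} = 0$)
$\sqrt{Z{\left(K{\left(-3 \right)} \right)} + \left(D - 4\right)^{2}} = \sqrt{0 + \left(-2 - 4\right)^{2}} = \sqrt{0 + \left(-6\right)^{2}} = \sqrt{0 + 36} = \sqrt{36} = 6$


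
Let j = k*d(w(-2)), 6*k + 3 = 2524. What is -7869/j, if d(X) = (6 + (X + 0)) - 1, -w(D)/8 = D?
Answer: -15738/17647 ≈ -0.89182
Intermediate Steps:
w(D) = -8*D
d(X) = 5 + X (d(X) = (6 + X) - 1 = 5 + X)
k = 2521/6 (k = -½ + (⅙)*2524 = -½ + 1262/3 = 2521/6 ≈ 420.17)
j = 17647/2 (j = 2521*(5 - 8*(-2))/6 = 2521*(5 + 16)/6 = (2521/6)*21 = 17647/2 ≈ 8823.5)
-7869/j = -7869/17647/2 = -7869*2/17647 = -15738/17647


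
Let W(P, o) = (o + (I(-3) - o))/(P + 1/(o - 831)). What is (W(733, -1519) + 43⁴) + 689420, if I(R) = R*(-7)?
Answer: 2358870674893/574183 ≈ 4.1082e+6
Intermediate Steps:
I(R) = -7*R
W(P, o) = 21/(P + 1/(-831 + o)) (W(P, o) = (o + (-7*(-3) - o))/(P + 1/(o - 831)) = (o + (21 - o))/(P + 1/(-831 + o)) = 21/(P + 1/(-831 + o)))
(W(733, -1519) + 43⁴) + 689420 = (21*(-831 - 1519)/(1 - 831*733 + 733*(-1519)) + 43⁴) + 689420 = (21*(-2350)/(1 - 609123 - 1113427) + 3418801) + 689420 = (21*(-2350)/(-1722549) + 3418801) + 689420 = (21*(-1/1722549)*(-2350) + 3418801) + 689420 = (16450/574183 + 3418801) + 689420 = 1963017431033/574183 + 689420 = 2358870674893/574183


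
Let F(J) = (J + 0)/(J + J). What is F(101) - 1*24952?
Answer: -49903/2 ≈ -24952.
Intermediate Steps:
F(J) = 1/2 (F(J) = J/((2*J)) = J*(1/(2*J)) = 1/2)
F(101) - 1*24952 = 1/2 - 1*24952 = 1/2 - 24952 = -49903/2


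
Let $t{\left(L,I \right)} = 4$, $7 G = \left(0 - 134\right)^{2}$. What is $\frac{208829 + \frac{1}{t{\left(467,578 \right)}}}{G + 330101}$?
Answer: $\frac{1949073}{3104884} \approx 0.62774$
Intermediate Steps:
$G = \frac{17956}{7}$ ($G = \frac{\left(0 - 134\right)^{2}}{7} = \frac{\left(-134\right)^{2}}{7} = \frac{1}{7} \cdot 17956 = \frac{17956}{7} \approx 2565.1$)
$\frac{208829 + \frac{1}{t{\left(467,578 \right)}}}{G + 330101} = \frac{208829 + \frac{1}{4}}{\frac{17956}{7} + 330101} = \frac{208829 + \frac{1}{4}}{\frac{2328663}{7}} = \frac{835317}{4} \cdot \frac{7}{2328663} = \frac{1949073}{3104884}$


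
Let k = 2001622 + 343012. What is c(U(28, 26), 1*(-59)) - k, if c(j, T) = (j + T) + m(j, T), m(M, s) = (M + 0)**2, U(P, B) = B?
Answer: -2343991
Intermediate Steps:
k = 2344634
m(M, s) = M**2
c(j, T) = T + j + j**2 (c(j, T) = (j + T) + j**2 = (T + j) + j**2 = T + j + j**2)
c(U(28, 26), 1*(-59)) - k = (1*(-59) + 26 + 26**2) - 1*2344634 = (-59 + 26 + 676) - 2344634 = 643 - 2344634 = -2343991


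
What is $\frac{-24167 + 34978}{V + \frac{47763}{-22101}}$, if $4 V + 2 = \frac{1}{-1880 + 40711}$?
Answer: $- \frac{12370723597388}{3045041991} \approx -4062.6$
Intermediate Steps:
$V = - \frac{77661}{155324}$ ($V = - \frac{1}{2} + \frac{1}{4 \left(-1880 + 40711\right)} = - \frac{1}{2} + \frac{1}{4 \cdot 38831} = - \frac{1}{2} + \frac{1}{4} \cdot \frac{1}{38831} = - \frac{1}{2} + \frac{1}{155324} = - \frac{77661}{155324} \approx -0.49999$)
$\frac{-24167 + 34978}{V + \frac{47763}{-22101}} = \frac{-24167 + 34978}{- \frac{77661}{155324} + \frac{47763}{-22101}} = \frac{10811}{- \frac{77661}{155324} + 47763 \left(- \frac{1}{22101}\right)} = \frac{10811}{- \frac{77661}{155324} - \frac{15921}{7367}} = \frac{10811}{- \frac{3045041991}{1144271908}} = 10811 \left(- \frac{1144271908}{3045041991}\right) = - \frac{12370723597388}{3045041991}$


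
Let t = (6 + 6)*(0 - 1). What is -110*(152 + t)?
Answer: -15400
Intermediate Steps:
t = -12 (t = 12*(-1) = -12)
-110*(152 + t) = -110*(152 - 12) = -110*140 = -15400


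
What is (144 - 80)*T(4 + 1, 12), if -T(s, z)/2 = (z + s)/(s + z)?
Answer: -128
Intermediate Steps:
T(s, z) = -2 (T(s, z) = -2*(z + s)/(s + z) = -2*(s + z)/(s + z) = -2*1 = -2)
(144 - 80)*T(4 + 1, 12) = (144 - 80)*(-2) = 64*(-2) = -128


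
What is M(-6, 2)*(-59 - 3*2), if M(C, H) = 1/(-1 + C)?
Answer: 65/7 ≈ 9.2857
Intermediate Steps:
M(-6, 2)*(-59 - 3*2) = (-59 - 3*2)/(-1 - 6) = (-59 - 6)/(-7) = -⅐*(-65) = 65/7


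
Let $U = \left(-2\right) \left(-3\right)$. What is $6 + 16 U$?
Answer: $102$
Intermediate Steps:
$U = 6$
$6 + 16 U = 6 + 16 \cdot 6 = 6 + 96 = 102$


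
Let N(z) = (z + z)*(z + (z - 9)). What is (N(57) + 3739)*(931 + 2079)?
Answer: 47284090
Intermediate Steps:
N(z) = 2*z*(-9 + 2*z) (N(z) = (2*z)*(z + (-9 + z)) = (2*z)*(-9 + 2*z) = 2*z*(-9 + 2*z))
(N(57) + 3739)*(931 + 2079) = (2*57*(-9 + 2*57) + 3739)*(931 + 2079) = (2*57*(-9 + 114) + 3739)*3010 = (2*57*105 + 3739)*3010 = (11970 + 3739)*3010 = 15709*3010 = 47284090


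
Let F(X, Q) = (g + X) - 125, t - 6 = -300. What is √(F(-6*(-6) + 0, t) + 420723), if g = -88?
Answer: √420546 ≈ 648.50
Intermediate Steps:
t = -294 (t = 6 - 300 = -294)
F(X, Q) = -213 + X (F(X, Q) = (-88 + X) - 125 = -213 + X)
√(F(-6*(-6) + 0, t) + 420723) = √((-213 + (-6*(-6) + 0)) + 420723) = √((-213 + (36 + 0)) + 420723) = √((-213 + 36) + 420723) = √(-177 + 420723) = √420546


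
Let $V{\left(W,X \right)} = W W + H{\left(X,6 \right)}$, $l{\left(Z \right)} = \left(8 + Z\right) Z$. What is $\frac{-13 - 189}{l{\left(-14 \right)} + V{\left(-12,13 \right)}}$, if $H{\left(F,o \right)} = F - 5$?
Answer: $- \frac{101}{118} \approx -0.85593$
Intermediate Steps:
$H{\left(F,o \right)} = -5 + F$
$l{\left(Z \right)} = Z \left(8 + Z\right)$
$V{\left(W,X \right)} = -5 + X + W^{2}$ ($V{\left(W,X \right)} = W W + \left(-5 + X\right) = W^{2} + \left(-5 + X\right) = -5 + X + W^{2}$)
$\frac{-13 - 189}{l{\left(-14 \right)} + V{\left(-12,13 \right)}} = \frac{-13 - 189}{- 14 \left(8 - 14\right) + \left(-5 + 13 + \left(-12\right)^{2}\right)} = - \frac{202}{\left(-14\right) \left(-6\right) + \left(-5 + 13 + 144\right)} = - \frac{202}{84 + 152} = - \frac{202}{236} = \left(-202\right) \frac{1}{236} = - \frac{101}{118}$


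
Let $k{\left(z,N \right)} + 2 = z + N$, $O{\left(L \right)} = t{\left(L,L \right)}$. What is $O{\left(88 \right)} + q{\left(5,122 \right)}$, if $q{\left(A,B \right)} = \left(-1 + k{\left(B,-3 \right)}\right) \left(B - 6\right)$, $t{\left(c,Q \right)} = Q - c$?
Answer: $13456$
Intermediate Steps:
$O{\left(L \right)} = 0$ ($O{\left(L \right)} = L - L = 0$)
$k{\left(z,N \right)} = -2 + N + z$ ($k{\left(z,N \right)} = -2 + \left(z + N\right) = -2 + \left(N + z\right) = -2 + N + z$)
$q{\left(A,B \right)} = \left(-6 + B\right)^{2}$ ($q{\left(A,B \right)} = \left(-1 - \left(5 - B\right)\right) \left(B - 6\right) = \left(-1 + \left(-5 + B\right)\right) \left(-6 + B\right) = \left(-6 + B\right) \left(-6 + B\right) = \left(-6 + B\right)^{2}$)
$O{\left(88 \right)} + q{\left(5,122 \right)} = 0 + \left(36 + 122^{2} - 1464\right) = 0 + \left(36 + 14884 - 1464\right) = 0 + 13456 = 13456$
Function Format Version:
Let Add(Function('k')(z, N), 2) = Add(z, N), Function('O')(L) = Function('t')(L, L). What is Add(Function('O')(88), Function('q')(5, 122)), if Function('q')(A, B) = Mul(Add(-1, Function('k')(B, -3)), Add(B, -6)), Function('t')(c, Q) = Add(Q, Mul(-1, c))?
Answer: 13456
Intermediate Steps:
Function('O')(L) = 0 (Function('O')(L) = Add(L, Mul(-1, L)) = 0)
Function('k')(z, N) = Add(-2, N, z) (Function('k')(z, N) = Add(-2, Add(z, N)) = Add(-2, Add(N, z)) = Add(-2, N, z))
Function('q')(A, B) = Pow(Add(-6, B), 2) (Function('q')(A, B) = Mul(Add(-1, Add(-2, -3, B)), Add(B, -6)) = Mul(Add(-1, Add(-5, B)), Add(-6, B)) = Mul(Add(-6, B), Add(-6, B)) = Pow(Add(-6, B), 2))
Add(Function('O')(88), Function('q')(5, 122)) = Add(0, Add(36, Pow(122, 2), Mul(-12, 122))) = Add(0, Add(36, 14884, -1464)) = Add(0, 13456) = 13456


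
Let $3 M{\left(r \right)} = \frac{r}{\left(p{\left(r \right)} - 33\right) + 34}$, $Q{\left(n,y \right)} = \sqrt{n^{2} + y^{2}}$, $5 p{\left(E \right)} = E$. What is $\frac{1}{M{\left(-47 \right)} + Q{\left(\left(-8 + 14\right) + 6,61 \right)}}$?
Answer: $- \frac{5922}{12261103} + \frac{15876 \sqrt{3865}}{61305515} \approx 0.015617$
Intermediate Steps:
$p{\left(E \right)} = \frac{E}{5}$
$M{\left(r \right)} = \frac{r}{3 \left(1 + \frac{r}{5}\right)}$ ($M{\left(r \right)} = \frac{r \frac{1}{\left(\frac{r}{5} - 33\right) + 34}}{3} = \frac{r \frac{1}{\left(-33 + \frac{r}{5}\right) + 34}}{3} = \frac{r \frac{1}{1 + \frac{r}{5}}}{3} = \frac{r}{3 \left(1 + \frac{r}{5}\right)}$)
$\frac{1}{M{\left(-47 \right)} + Q{\left(\left(-8 + 14\right) + 6,61 \right)}} = \frac{1}{\frac{5}{3} \left(-47\right) \frac{1}{5 - 47} + \sqrt{\left(\left(-8 + 14\right) + 6\right)^{2} + 61^{2}}} = \frac{1}{\frac{5}{3} \left(-47\right) \frac{1}{-42} + \sqrt{\left(6 + 6\right)^{2} + 3721}} = \frac{1}{\frac{5}{3} \left(-47\right) \left(- \frac{1}{42}\right) + \sqrt{12^{2} + 3721}} = \frac{1}{\frac{235}{126} + \sqrt{144 + 3721}} = \frac{1}{\frac{235}{126} + \sqrt{3865}}$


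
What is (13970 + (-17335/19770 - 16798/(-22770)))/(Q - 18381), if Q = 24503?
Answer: 209623769717/91863242460 ≈ 2.2819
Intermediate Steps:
(13970 + (-17335/19770 - 16798/(-22770)))/(Q - 18381) = (13970 + (-17335/19770 - 16798/(-22770)))/(24503 - 18381) = (13970 + (-17335*1/19770 - 16798*(-1/22770)))/6122 = (13970 + (-3467/3954 + 8399/11385))*(1/6122) = (13970 - 2087383/15005430)*(1/6122) = (209623769717/15005430)*(1/6122) = 209623769717/91863242460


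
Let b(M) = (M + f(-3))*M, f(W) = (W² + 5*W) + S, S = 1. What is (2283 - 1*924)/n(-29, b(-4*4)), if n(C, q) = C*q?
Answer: -453/3248 ≈ -0.13947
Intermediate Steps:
f(W) = 1 + W² + 5*W (f(W) = (W² + 5*W) + 1 = 1 + W² + 5*W)
b(M) = M*(-5 + M) (b(M) = (M + (1 + (-3)² + 5*(-3)))*M = (M + (1 + 9 - 15))*M = (M - 5)*M = (-5 + M)*M = M*(-5 + M))
(2283 - 1*924)/n(-29, b(-4*4)) = (2283 - 1*924)/((-29*(-4*4)*(-5 - 4*4))) = (2283 - 924)/((-(-464)*(-5 - 16))) = 1359/((-(-464)*(-21))) = 1359/((-29*336)) = 1359/(-9744) = 1359*(-1/9744) = -453/3248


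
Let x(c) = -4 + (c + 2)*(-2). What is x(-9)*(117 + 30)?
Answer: 1470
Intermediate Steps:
x(c) = -8 - 2*c (x(c) = -4 + (2 + c)*(-2) = -4 + (-4 - 2*c) = -8 - 2*c)
x(-9)*(117 + 30) = (-8 - 2*(-9))*(117 + 30) = (-8 + 18)*147 = 10*147 = 1470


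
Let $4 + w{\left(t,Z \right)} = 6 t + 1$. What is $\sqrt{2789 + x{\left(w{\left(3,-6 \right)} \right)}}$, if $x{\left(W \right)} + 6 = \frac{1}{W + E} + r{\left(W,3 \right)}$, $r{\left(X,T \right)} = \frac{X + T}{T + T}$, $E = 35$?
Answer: $\frac{\sqrt{278602}}{10} \approx 52.783$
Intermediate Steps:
$w{\left(t,Z \right)} = -3 + 6 t$ ($w{\left(t,Z \right)} = -4 + \left(6 t + 1\right) = -4 + \left(1 + 6 t\right) = -3 + 6 t$)
$r{\left(X,T \right)} = \frac{T + X}{2 T}$
$x{\left(W \right)} = - \frac{11}{2} + \frac{1}{35 + W} + \frac{W}{6}$ ($x{\left(W \right)} = -6 + \left(\frac{1}{W + 35} + \frac{3 + W}{2 \cdot 3}\right) = -6 + \left(\frac{1}{35 + W} + \frac{1}{2} \cdot \frac{1}{3} \left(3 + W\right)\right) = -6 + \left(\frac{1}{35 + W} + \left(\frac{1}{2} + \frac{W}{6}\right)\right) = -6 + \left(\frac{1}{2} + \frac{1}{35 + W} + \frac{W}{6}\right) = - \frac{11}{2} + \frac{1}{35 + W} + \frac{W}{6}$)
$\sqrt{2789 + x{\left(w{\left(3,-6 \right)} \right)}} = \sqrt{2789 + \frac{-1149 - \left(-3 + 6 \cdot 3\right) + \left(-3 + 6 \cdot 3\right) \left(3 + \left(-3 + 6 \cdot 3\right)\right)}{6 \left(35 + \left(-3 + 6 \cdot 3\right)\right)}} = \sqrt{2789 + \frac{-1149 - \left(-3 + 18\right) + \left(-3 + 18\right) \left(3 + \left(-3 + 18\right)\right)}{6 \left(35 + \left(-3 + 18\right)\right)}} = \sqrt{2789 + \frac{-1149 - 15 + 15 \left(3 + 15\right)}{6 \left(35 + 15\right)}} = \sqrt{2789 + \frac{-1149 - 15 + 15 \cdot 18}{6 \cdot 50}} = \sqrt{2789 + \frac{1}{6} \cdot \frac{1}{50} \left(-1149 - 15 + 270\right)} = \sqrt{2789 + \frac{1}{6} \cdot \frac{1}{50} \left(-894\right)} = \sqrt{2789 - \frac{149}{50}} = \sqrt{\frac{139301}{50}} = \frac{\sqrt{278602}}{10}$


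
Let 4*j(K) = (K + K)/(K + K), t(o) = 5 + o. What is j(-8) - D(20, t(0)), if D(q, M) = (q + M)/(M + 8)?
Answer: -87/52 ≈ -1.6731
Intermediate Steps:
j(K) = 1/4 (j(K) = ((K + K)/(K + K))/4 = ((2*K)/((2*K)))/4 = ((2*K)*(1/(2*K)))/4 = (1/4)*1 = 1/4)
D(q, M) = (M + q)/(8 + M)
j(-8) - D(20, t(0)) = 1/4 - ((5 + 0) + 20)/(8 + (5 + 0)) = 1/4 - (5 + 20)/(8 + 5) = 1/4 - 25/13 = -87/52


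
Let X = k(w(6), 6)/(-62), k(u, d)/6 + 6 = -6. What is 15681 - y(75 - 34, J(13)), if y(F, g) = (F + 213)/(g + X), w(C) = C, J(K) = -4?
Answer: 693901/44 ≈ 15770.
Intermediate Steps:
k(u, d) = -72 (k(u, d) = -36 + 6*(-6) = -36 - 36 = -72)
X = 36/31 (X = -72/(-62) = -72*(-1/62) = 36/31 ≈ 1.1613)
y(F, g) = (213 + F)/(36/31 + g) (y(F, g) = (F + 213)/(g + 36/31) = (213 + F)/(36/31 + g))
15681 - y(75 - 34, J(13)) = 15681 - 31*(213 + (75 - 34))/(36 + 31*(-4)) = 15681 - 31*(213 + 41)/(36 - 124) = 15681 - 31*254/(-88) = 15681 - 31*(-1)*254/88 = 15681 - 1*(-3937/44) = 15681 + 3937/44 = 693901/44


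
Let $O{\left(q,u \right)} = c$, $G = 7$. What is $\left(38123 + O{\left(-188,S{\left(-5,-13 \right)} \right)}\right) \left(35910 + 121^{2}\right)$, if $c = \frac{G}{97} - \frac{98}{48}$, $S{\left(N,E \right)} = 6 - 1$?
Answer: $\frac{4486186863209}{2328} \approx 1.9271 \cdot 10^{9}$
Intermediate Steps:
$S{\left(N,E \right)} = 5$
$c = - \frac{4585}{2328}$ ($c = \frac{7}{97} - \frac{98}{48} = 7 \cdot \frac{1}{97} - \frac{49}{24} = \frac{7}{97} - \frac{49}{24} = - \frac{4585}{2328} \approx -1.9695$)
$O{\left(q,u \right)} = - \frac{4585}{2328}$
$\left(38123 + O{\left(-188,S{\left(-5,-13 \right)} \right)}\right) \left(35910 + 121^{2}\right) = \left(38123 - \frac{4585}{2328}\right) \left(35910 + 121^{2}\right) = \frac{88745759 \left(35910 + 14641\right)}{2328} = \frac{88745759}{2328} \cdot 50551 = \frac{4486186863209}{2328}$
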